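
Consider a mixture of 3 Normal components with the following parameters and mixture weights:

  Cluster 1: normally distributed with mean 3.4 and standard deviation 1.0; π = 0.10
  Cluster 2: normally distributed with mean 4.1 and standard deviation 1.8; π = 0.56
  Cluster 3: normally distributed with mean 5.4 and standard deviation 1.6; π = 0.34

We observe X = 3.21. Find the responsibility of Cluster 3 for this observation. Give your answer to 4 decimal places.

0.1823

The responsibility of component k is P(Z=k) f_k(x) divided by Σ_j P(Z=j) f_j(x).
Normal densities:
  p_1 = 0.391806
  p_2 = 0.196133
  p_3 = 0.0977169
Unnormalised posteriors:
  P(Z=1)·p_1 = 0.10 × 0.391806 = 0.0391806
  P(Z=2)·p_2 = 0.56 × 0.196133 = 0.109834
  P(Z=3)·p_3 = 0.34 × 0.0977169 = 0.0332238
Normaliser: 0.0391806 + 0.109834 + 0.0332238 = 0.182239
P(Cluster 3 | 3.21) ≈ 0.1823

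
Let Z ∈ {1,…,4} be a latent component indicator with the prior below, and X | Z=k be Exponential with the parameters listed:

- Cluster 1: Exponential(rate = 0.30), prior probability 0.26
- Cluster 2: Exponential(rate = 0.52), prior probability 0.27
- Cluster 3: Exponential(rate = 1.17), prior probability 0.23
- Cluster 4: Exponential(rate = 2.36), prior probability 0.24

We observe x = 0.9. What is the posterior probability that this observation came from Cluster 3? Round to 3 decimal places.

The responsibility of component k is π_k f_k(x) divided by Σ_j π_j f_j(x).
Exponential densities:
  f_1 = 0.229014
  f_2 = 0.325652
  f_3 = 0.408201
  f_4 = 0.282144
Weight by the priors:
  π_1·f_1 = 0.26 × 0.229014 = 0.0595436
  π_2·f_2 = 0.27 × 0.325652 = 0.087926
  π_3·f_3 = 0.23 × 0.408201 = 0.0938862
  π_4·f_4 = 0.24 × 0.282144 = 0.0677145
Denominator: 0.0595436 + 0.087926 + 0.0938862 + 0.0677145 = 0.30907
Responsibility of Cluster 3: 0.0938862 / 0.30907 ≈ 0.304

0.304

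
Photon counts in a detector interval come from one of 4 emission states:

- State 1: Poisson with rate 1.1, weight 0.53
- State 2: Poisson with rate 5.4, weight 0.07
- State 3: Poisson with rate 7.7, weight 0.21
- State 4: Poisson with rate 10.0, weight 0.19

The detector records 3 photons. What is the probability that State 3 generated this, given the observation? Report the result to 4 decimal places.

By Bayes' theorem, P(k | x) = P(Z=k) f_k(x) / Σ_j P(Z=j) f_j(x).
Evaluate each component's likelihood at the observed value:
  p_1 = 0.0738419
  p_2 = 0.118533
  p_3 = 0.0344551
  p_4 = 0.00756665
Unnormalised posteriors:
  P(Z=1)·p_1 = 0.53 × 0.0738419 = 0.0391362
  P(Z=2)·p_2 = 0.07 × 0.118533 = 0.00829732
  P(Z=3)·p_3 = 0.21 × 0.0344551 = 0.00723557
  P(Z=4)·p_4 = 0.19 × 0.00756665 = 0.00143766
Evidence: 0.0391362 + 0.00829732 + 0.00723557 + 0.00143766 = 0.0561068
Responsibility of State 3: 0.00723557 / 0.0561068 ≈ 0.1290

0.1290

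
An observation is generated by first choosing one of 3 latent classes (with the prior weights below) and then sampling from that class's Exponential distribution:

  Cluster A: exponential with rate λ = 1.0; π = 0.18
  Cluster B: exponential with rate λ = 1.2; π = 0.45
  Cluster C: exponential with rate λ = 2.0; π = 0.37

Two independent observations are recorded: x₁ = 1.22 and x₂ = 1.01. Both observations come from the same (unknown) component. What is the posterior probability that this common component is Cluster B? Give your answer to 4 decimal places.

P(component k | x) = w_k·f_k(x) / marginal(x), where marginal(x) = Σ_j w_j·f_j(x).
Since both observations come from the same component, the likelihood for component k is f_k(x₁)·f_k(x₂).
  p_A = [1.0·e^(−1.0·1.22) = 1.0·e^(−1.2200) = 0.29523] × [0.364219] = 0.107528
  p_B = [1.2·e^(−1.2·1.22) = 1.2·e^(−1.4640) = 0.277571] × [0.357122] = 0.0991267
  p_C = [2.0·e^(−2.0·1.22) = 2.0·e^(−2.4400) = 0.174322] × [0.265311] = 0.0462495
Unnormalised posteriors:
  w_A·p_A = 0.18 × 0.107528 = 0.0193551
  w_B·p_B = 0.45 × 0.0991267 = 0.044607
  w_C·p_C = 0.37 × 0.0462495 = 0.0171123
Sum: 0.0193551 + 0.044607 + 0.0171123 = 0.0810744
P(Cluster B | x₁,x₂) = 0.044607 / 0.0810744 ≈ 0.5502

0.5502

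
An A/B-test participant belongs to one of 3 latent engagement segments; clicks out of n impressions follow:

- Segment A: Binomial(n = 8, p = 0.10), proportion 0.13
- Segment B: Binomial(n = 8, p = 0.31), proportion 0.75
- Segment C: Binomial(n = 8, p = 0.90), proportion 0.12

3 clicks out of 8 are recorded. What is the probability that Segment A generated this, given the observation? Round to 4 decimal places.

P(component k | x) = P(Z=k)·f_k(x) / marginal(x), where marginal(x) = Σ_j P(Z=j)·f_j(x).
Binomial probabilities:
  p_A = C(8,3)·0.10^3·0.90^5 = 56·0.001·0.59049 = 0.0330674
  p_B = C(8,3)·0.31^3·0.69^5 = 56·0.029791·0.156403 = 0.260927
  p_C = C(8,3)·0.90^3·0.10^5 = 56·0.729·1e-05 = 0.00040824
Weight by the priors:
  P(Z=A)·p_A = 0.13 × 0.0330674 = 0.00429877
  P(Z=B)·p_B = 0.75 × 0.260927 = 0.195695
  P(Z=C)·p_C = 0.12 × 0.00040824 = 4.89888e-05
Sum: 0.00429877 + 0.195695 + 4.89888e-05 = 0.200043
P(Segment A | data) = 0.00429877 / 0.200043 ≈ 0.0215

0.0215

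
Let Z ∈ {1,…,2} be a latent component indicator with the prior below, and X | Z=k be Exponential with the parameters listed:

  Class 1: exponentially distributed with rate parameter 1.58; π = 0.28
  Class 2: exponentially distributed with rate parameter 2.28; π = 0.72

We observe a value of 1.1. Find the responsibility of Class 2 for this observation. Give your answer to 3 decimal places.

P(component k | x) = π_k·f_k(x) / marginal(x), where marginal(x) = Σ_j π_j·f_j(x).
Evaluate each component's likelihood at the observed value:
  p_1 = 0.277877
  p_2 = 0.185663
Multiply by the mixture weights:
  π_1·p_1 = 0.28 × 0.277877 = 0.0778057
  π_2·p_2 = 0.72 × 0.185663 = 0.133677
Denominator: 0.0778057 + 0.133677 = 0.211483
So the posterior for Class 2 is 0.133677 / 0.211483 ≈ 0.632.

0.632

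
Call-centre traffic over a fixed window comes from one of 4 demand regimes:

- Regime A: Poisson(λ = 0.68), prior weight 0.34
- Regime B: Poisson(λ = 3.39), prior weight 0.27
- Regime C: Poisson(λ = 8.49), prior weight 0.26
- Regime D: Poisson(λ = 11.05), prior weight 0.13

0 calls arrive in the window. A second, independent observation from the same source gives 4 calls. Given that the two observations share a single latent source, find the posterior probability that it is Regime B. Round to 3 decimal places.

By Bayes' theorem, P(k | x) = π_k f_k(x) / Σ_j π_j f_j(x).
Since both observations come from the same component, the likelihood for component k is f_k(x₁)·f_k(x₂).
  p_A = [0.506617] × [0.0045134] = 0.00228657
  p_B = [0.0337087] × [0.185494] = 0.00625275
  p_C = [0.000205513] × [0.0444897] = 9.14322e-06
  p_D = [1.58871e-05] × [0.00986924] = 1.56794e-07
Unnormalised posteriors:
  π_A·p_A = 0.34 × 0.00228657 = 0.000777433
  π_B·p_B = 0.27 × 0.00625275 = 0.00168824
  π_C·p_C = 0.26 × 9.14322e-06 = 2.37724e-06
  π_D·p_D = 0.13 × 1.56794e-07 = 2.03832e-08
Marginal: 0.000777433 + 0.00168824 + 2.37724e-06 + 2.03832e-08 = 0.00246807
P(Regime B | x₁,x₂) = 0.00168824 / 0.00246807 ≈ 0.684

0.684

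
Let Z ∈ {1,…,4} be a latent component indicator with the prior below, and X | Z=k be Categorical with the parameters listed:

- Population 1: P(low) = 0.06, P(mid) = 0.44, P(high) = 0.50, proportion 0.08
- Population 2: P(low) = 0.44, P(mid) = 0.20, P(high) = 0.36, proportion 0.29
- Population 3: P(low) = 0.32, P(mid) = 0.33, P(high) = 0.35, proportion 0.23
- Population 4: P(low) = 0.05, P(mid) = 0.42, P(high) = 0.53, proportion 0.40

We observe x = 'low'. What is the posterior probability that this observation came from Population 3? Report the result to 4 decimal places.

P(component k | x) = π_k·f_k(x) / marginal(x), where marginal(x) = Σ_j π_j·f_j(x).
Evaluate each component's likelihood at the observed value:
  p_1 = 0.06
  p_2 = 0.44
  p_3 = 0.32
  p_4 = 0.05
Multiply by the mixture weights:
  π_1·p_1 = 0.08 × 0.06 = 0.0048
  π_2·p_2 = 0.29 × 0.44 = 0.1276
  π_3·p_3 = 0.23 × 0.32 = 0.0736
  π_4·p_4 = 0.40 × 0.05 = 0.02
Normaliser: 0.0048 + 0.1276 + 0.0736 + 0.02 = 0.226
Responsibility of Population 3: 0.0736 / 0.226 ≈ 0.3257

0.3257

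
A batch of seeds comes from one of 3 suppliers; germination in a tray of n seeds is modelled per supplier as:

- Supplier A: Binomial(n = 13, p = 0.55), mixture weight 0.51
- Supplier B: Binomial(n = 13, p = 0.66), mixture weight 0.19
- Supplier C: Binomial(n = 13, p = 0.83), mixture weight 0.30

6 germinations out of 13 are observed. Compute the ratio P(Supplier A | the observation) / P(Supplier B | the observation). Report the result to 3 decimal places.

Posterior odds = (π_i f_i(x)) / (π_j f_j(x)); the normalising sum cancels.
Binomial probabilities:
  p_A = C(13,6)·0.55^6·0.45^7 = 1716·0.0276806·0.00373669 = 0.177493
  p_B = C(13,6)·0.66^6·0.34^7 = 1716·0.082654·0.000525234 = 0.0744961
  p_C = C(13,6)·0.83^6·0.17^7 = 1716·0.32694·4.10339e-06 = 0.00230212
0.0905214 / 0.0141543 ≈ 6.395

6.395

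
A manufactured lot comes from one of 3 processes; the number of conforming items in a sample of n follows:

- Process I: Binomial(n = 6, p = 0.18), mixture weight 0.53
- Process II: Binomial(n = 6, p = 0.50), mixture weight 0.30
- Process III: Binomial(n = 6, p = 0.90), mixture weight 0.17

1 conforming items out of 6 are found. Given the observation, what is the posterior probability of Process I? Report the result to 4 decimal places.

0.8829

Posterior ∝ prior × likelihood, so P(k | x) ∝ P(Z=k) f_k(x); normalise over all components.
Evaluate each component's likelihood at the observed value:
  f_I = 0.400399
  f_II = 0.09375
  f_III = 5.4e-05
Weight by the priors:
  P(Z=I)·f_I = 0.53 × 0.400399 = 0.212211
  P(Z=II)·f_II = 0.30 × 0.09375 = 0.028125
  P(Z=III)·f_III = 0.17 × 5.4e-05 = 9.18e-06
Normaliser: 0.212211 + 0.028125 + 9.18e-06 = 0.240346
So the posterior for Process I is 0.212211 / 0.240346 ≈ 0.8829.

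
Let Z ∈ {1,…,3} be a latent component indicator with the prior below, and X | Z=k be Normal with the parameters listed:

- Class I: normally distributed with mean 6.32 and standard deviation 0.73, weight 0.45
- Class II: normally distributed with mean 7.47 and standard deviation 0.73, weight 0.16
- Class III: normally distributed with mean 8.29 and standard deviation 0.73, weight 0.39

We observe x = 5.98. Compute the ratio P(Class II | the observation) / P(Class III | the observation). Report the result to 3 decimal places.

7.634

The posterior odds equal the prior odds times the likelihood ratio: (w_i/w_j)·(f_i(x)/f_j(x)).
Evaluate each component's likelihood at the observed value:
  L_I = 0.490323
  L_II = 0.0680669
  L_III = 0.00365781
Odds = (0.16/0.39) × (0.0680669/0.00365781) = 0.410256 × 18.6086 ≈ 7.634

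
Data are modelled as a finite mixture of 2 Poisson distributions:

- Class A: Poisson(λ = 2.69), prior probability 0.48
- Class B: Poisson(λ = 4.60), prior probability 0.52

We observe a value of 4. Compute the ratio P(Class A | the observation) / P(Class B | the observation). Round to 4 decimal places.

Only the two components matter; the odds are (π_i f_i(x)) / (π_j f_j(x)).
Component likelihoods at x = 4:
  f_A = e^(−2.69)·2.69^4/4! = 0.148097
  f_B = e^(−4.60)·4.60^4/4! = 0.187528
Posterior odds = (π_A·f_A) / (π_B·f_B) = (0.48·0.148097) / (0.52·0.187528) = 0.0710865 / 0.0975144 ≈ 0.7290

0.7290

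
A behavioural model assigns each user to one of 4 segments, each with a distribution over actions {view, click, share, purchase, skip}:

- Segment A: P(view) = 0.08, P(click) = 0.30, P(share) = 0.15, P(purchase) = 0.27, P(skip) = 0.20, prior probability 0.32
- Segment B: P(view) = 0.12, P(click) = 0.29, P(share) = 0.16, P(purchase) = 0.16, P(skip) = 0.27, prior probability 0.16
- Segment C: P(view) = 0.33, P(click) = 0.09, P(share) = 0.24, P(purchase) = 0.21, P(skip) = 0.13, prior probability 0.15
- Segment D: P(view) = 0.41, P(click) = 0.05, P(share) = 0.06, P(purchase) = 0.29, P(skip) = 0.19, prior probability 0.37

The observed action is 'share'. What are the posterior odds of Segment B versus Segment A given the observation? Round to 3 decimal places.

0.533

Only the two components matter; the odds are (π_i f_i(x)) / (π_j f_j(x)).
Component likelihoods at x = 'share':
  p_A = 0.15
  p_B = 0.16
  p_C = 0.24
  p_D = 0.06
Posterior odds = (π_B·p_B) / (π_A·p_A) = (0.16·0.16) / (0.32·0.15) = 0.0256 / 0.048 ≈ 0.533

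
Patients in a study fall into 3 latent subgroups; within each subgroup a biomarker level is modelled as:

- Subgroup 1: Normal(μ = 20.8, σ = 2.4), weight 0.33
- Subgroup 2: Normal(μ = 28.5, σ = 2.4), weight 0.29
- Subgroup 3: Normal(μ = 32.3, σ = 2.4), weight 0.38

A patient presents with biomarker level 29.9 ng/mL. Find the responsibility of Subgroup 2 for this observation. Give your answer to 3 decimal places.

P(component k | x) = P(Z=k)·f_k(x) / marginal(x), where marginal(x) = Σ_j P(Z=j)·f_j(x).
Component likelihoods at x = 29.9 ng/mL:
  f_1 = 0.000125554
  f_2 = 0.14022
  f_3 = 0.100821
Weight by the priors:
  P(Z=1)·f_1 = 0.33 × 0.000125554 = 4.14328e-05
  P(Z=2)·f_2 = 0.29 × 0.14022 = 0.0406637
  P(Z=3)·f_3 = 0.38 × 0.100821 = 0.038312
Evidence: 4.14328e-05 + 0.0406637 + 0.038312 = 0.0790171
P(Subgroup 2 | data) = 0.0406637 / 0.0790171 ≈ 0.515

0.515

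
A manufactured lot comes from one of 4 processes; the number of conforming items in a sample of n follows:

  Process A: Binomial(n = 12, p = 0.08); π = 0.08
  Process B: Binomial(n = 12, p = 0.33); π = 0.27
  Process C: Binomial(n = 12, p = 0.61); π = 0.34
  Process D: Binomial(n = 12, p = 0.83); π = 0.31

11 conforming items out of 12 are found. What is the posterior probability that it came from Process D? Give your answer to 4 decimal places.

0.9215

Posterior ∝ prior × likelihood, so P(k | x) ∝ P(Z=k) f_k(x); normalise over all components.
Component likelihoods at x = 11 conforming items out of 12:
  L_A = 9.48329e-12
  L_B = 4.06359e-05
  L_C = 0.0203645
  L_D = 0.262718
Weight by the priors:
  P(Z=A)·L_A = 0.08 × 9.48329e-12 = 7.58663e-13
  P(Z=B)·L_B = 0.27 × 4.06359e-05 = 1.09717e-05
  P(Z=C)·L_C = 0.34 × 0.0203645 = 0.00692393
  P(Z=D)·L_D = 0.31 × 0.262718 = 0.0814425
Evidence: 7.58663e-13 + 1.09717e-05 + 0.00692393 + 0.0814425 = 0.0883774
P(Process D | data) = 0.0814425 / 0.0883774 ≈ 0.9215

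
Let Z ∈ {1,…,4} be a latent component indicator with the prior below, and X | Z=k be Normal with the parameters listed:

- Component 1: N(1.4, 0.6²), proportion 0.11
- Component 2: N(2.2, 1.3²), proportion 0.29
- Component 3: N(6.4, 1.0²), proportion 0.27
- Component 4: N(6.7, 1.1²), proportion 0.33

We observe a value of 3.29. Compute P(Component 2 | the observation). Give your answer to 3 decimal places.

The responsibility of component k is P(Z=k) f_k(x) divided by Σ_j P(Z=j) f_j(x).
Evaluate each component's likelihood at the observed value:
  p_1 = 0.0046571
  p_2 = 0.215928
  p_3 = 0.00316694
  p_4 = 0.00296984
Prior × likelihood for each component:
  P(Z=1)·p_1 = 0.11 × 0.0046571 = 0.000512281
  P(Z=2)·p_2 = 0.29 × 0.215928 = 0.062619
  P(Z=3)·p_3 = 0.27 × 0.00316694 = 0.000855075
  P(Z=4)·p_4 = 0.33 × 0.00296984 = 0.000980046
Normaliser: 0.000512281 + 0.062619 + 0.000855075 + 0.000980046 = 0.0649664
So the posterior for Component 2 is 0.062619 / 0.0649664 ≈ 0.964.

0.964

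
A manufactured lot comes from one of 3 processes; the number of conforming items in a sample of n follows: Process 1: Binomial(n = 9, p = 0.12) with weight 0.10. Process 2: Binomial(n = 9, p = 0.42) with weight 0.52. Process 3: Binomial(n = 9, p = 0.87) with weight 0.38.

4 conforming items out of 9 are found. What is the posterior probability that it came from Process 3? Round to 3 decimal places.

0.007

The responsibility of component k is w_k f_k(x) divided by Σ_j w_j f_j(x).
Binomial probabilities:
  p_1 = C(9,4)·0.12^4·0.88^5 = 126·0.00020736·0.527732 = 0.0137882
  p_2 = C(9,4)·0.42^4·0.58^5 = 126·0.031117·0.0656357 = 0.25734
  p_3 = C(9,4)·0.87^4·0.13^5 = 126·0.572898·3.71293e-05 = 0.00268018
Multiply by the mixture weights:
  w_1·p_1 = 0.10 × 0.0137882 = 0.00137882
  w_2·p_2 = 0.52 × 0.25734 = 0.133817
  w_3·p_3 = 0.38 × 0.00268018 = 0.00101847
Sum: 0.00137882 + 0.133817 + 0.00101847 = 0.136214
P(Process 3 | 4 conforming items out of 9) = 0.00101847 / 0.136214 ≈ 0.007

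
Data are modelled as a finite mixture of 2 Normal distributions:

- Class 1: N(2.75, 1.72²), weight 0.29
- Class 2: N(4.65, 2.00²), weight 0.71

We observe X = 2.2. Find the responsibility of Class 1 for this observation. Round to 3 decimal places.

0.489

By Bayes' theorem, P(k | x) = w_k f_k(x) / Σ_j w_j f_j(x).
Component likelihoods at x = 2.2:
  L_1 = (1/(1.72·√(2π)))·exp(−(2.2−2.75)²/(2·1.72²)) = 0.231943·exp(-0.05113) = 0.220383
  L_2 = (1/(2.00·√(2π)))·exp(−(2.2−4.65)²/(2·2.00²)) = 0.199471·exp(-0.75031) = 0.0941941
Weight by the priors:
  w_1·L_1 = 0.29 × 0.220383 = 0.0639111
  w_2·L_2 = 0.71 × 0.0941941 = 0.0668778
Marginal: 0.0639111 + 0.0668778 = 0.130789
Responsibility of Class 1: 0.0639111 / 0.130789 ≈ 0.489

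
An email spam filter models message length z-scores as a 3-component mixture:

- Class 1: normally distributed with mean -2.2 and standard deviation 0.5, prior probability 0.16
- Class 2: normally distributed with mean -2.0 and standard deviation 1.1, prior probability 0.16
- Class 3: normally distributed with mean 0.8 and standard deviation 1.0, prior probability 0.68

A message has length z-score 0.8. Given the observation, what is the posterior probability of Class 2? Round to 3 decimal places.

Posterior ∝ prior × likelihood, so P(k | x) ∝ w_k f_k(x); normalise over all components.
Component likelihoods at x = 0.8:
  f_1 = (1/(0.5·√(2π)))·exp(−(0.8−-2.2)²/(2·0.5²)) = 0.797885·exp(-18.00000) = 1.21518e-08
  f_2 = (1/(1.1·√(2π)))·exp(−(0.8−-2.0)²/(2·1.1²)) = 0.362675·exp(-3.23967) = 0.0142085
  f_3 = (1/(1.0·√(2π)))·exp(−(0.8−0.8)²/(2·1.0²)) = 0.398942·exp(-0.00000) = 0.398942
Multiply by the mixture weights:
  w_1·f_1 = 0.16 × 1.21518e-08 = 1.94428e-09
  w_2·f_2 = 0.16 × 0.0142085 = 0.00227335
  w_3·f_3 = 0.68 × 0.398942 = 0.271281
Sum: 1.94428e-09 + 0.00227335 + 0.271281 = 0.273554
Responsibility of Class 2: 0.00227335 / 0.273554 ≈ 0.008

0.008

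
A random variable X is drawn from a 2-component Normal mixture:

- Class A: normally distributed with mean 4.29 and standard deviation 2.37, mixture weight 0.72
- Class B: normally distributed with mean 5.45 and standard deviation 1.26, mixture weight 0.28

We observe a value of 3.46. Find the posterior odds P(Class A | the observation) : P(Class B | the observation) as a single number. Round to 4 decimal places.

4.4752

The posterior odds equal the prior odds times the likelihood ratio: (P(Z=i)/P(Z=j))·(f_i(x)/f_j(x)).
Normal densities:
  L_A = 0.158318
  L_B = 0.090968
Posterior odds = (P(Z=A)·L_A) / (P(Z=B)·L_B) = (0.72·0.158318) / (0.28·0.090968) = 0.113989 / 0.025471 ≈ 4.4752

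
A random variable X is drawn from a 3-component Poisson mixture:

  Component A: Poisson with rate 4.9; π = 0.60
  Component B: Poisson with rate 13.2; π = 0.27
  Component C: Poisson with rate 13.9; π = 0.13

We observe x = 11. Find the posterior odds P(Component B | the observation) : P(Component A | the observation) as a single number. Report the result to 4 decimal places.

Posterior odds = (π_i f_i(x)) / (π_j f_j(x)); the normalising sum cancels.
Component likelihoods at x = 11:
  p_A = e^(−4.9)·4.9^11/11! = 0.00729387
  p_B = e^(−13.2)·13.2^11/11! = 0.0982812
  p_C = e^(−13.9)·13.9^11/11! = 0.0861616
Odds = (0.27/0.60) × (0.0982812/0.00729387) = 0.45 × 13.4745 ≈ 6.0635

6.0635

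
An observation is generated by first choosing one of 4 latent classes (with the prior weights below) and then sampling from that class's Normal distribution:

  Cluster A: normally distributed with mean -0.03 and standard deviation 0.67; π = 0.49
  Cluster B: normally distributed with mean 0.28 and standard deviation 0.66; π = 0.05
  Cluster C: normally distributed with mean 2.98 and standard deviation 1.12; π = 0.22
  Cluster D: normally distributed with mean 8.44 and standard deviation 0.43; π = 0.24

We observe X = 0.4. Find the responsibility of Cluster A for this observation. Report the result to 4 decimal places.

0.8708

The responsibility of component k is π_k f_k(x) divided by Σ_j π_j f_j(x).
Normal densities:
  p_A = (1/(0.67·√(2π)))·exp(−(0.4−-0.03)²/(2·0.67²)) = 0.595436·exp(-0.20595) = 0.484611
  p_B = (1/(0.66·√(2π)))·exp(−(0.4−0.28)²/(2·0.66²)) = 0.604458·exp(-0.01653) = 0.594549
  p_C = (1/(1.12·√(2π)))·exp(−(0.4−2.98)²/(2·1.12²)) = 0.356198·exp(-2.65322) = 0.0250849
  p_D = (1/(0.43·√(2π)))·exp(−(0.4−8.44)²/(2·0.43²)) = 0.927773·exp(-174.80151) = 1.12748e-76
Weight by the priors:
  π_A·p_A = 0.49 × 0.484611 = 0.237459
  π_B·p_B = 0.05 × 0.594549 = 0.0297275
  π_C·p_C = 0.22 × 0.0250849 = 0.00551869
  π_D·p_D = 0.24 × 1.12748e-76 = 2.70595e-77
Evidence: 0.237459 + 0.0297275 + 0.00551869 + 2.70595e-77 = 0.272706
P(Cluster A | x) = 0.237459 / 0.272706 ≈ 0.8708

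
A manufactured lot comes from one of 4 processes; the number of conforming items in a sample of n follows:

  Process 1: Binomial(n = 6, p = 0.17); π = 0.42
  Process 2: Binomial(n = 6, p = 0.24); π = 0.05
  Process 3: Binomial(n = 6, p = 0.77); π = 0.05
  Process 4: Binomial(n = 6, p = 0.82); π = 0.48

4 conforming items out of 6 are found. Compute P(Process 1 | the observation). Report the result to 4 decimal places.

0.0291

By Bayes' theorem, P(k | x) = π_k f_k(x) / Σ_j π_j f_j(x).
Component likelihoods at x = 4 conforming items out of 6:
  p_1 = 0.00863064
  p_2 = 0.0287451
  p_3 = 0.278939
  p_4 = 0.219731
Multiply by the mixture weights:
  π_1·p_1 = 0.42 × 0.00863064 = 0.00362487
  π_2·p_2 = 0.05 × 0.0287451 = 0.00143725
  π_3·p_3 = 0.05 × 0.278939 = 0.013947
  π_4·p_4 = 0.48 × 0.219731 = 0.105471
Normaliser: 0.00362487 + 0.00143725 + 0.013947 + 0.105471 = 0.12448
So the posterior for Process 1 is 0.00362487 / 0.12448 ≈ 0.0291.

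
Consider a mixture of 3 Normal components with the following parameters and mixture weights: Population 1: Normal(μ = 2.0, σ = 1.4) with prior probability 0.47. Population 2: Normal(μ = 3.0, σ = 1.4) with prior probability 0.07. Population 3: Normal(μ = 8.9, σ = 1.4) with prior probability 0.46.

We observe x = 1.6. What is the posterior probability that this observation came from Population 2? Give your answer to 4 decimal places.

0.0860

Posterior ∝ prior × likelihood, so P(k | x) ∝ π_k f_k(x); normalise over all components.
Evaluate each component's likelihood at the observed value:
  L_1 = 0.273562
  L_2 = 0.172836
  L_3 = 3.55479e-07
Weight by the priors:
  π_1·L_1 = 0.47 × 0.273562 = 0.128574
  π_2·L_2 = 0.07 × 0.172836 = 0.0120985
  π_3·L_3 = 0.46 × 3.55479e-07 = 1.63521e-07
Normaliser: 0.128574 + 0.0120985 + 1.63521e-07 = 0.140673
P(Population 2 | 1.6) ≈ 0.0860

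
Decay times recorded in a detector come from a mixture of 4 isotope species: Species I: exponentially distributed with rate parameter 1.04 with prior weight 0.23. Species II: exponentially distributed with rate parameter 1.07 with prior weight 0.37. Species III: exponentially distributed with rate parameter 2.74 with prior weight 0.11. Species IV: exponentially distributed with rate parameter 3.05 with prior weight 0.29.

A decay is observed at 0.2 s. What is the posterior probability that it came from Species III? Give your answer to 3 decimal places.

0.149

The responsibility of component k is π_k f_k(x) divided by Σ_j π_j f_j(x).
Exponential densities:
  f_I = 1.04·e^(−1.04·0.2) = 1.04·e^(−0.2080) = 0.844695
  f_II = 1.07·e^(−1.07·0.2) = 1.07·e^(−0.2140) = 0.863863
  f_III = 2.74·e^(−2.74·0.2) = 2.74·e^(−0.5480) = 1.58401
  f_IV = 3.05·e^(−3.05·0.2) = 3.05·e^(−0.6100) = 1.65722
Weight by the priors:
  π_I·f_I = 0.23 × 0.844695 = 0.19428
  π_II·f_II = 0.37 × 0.863863 = 0.319629
  π_III·f_III = 0.11 × 1.58401 = 0.174241
  π_IV·f_IV = 0.29 × 1.65722 = 0.480594
Marginal: 0.19428 + 0.319629 + 0.174241 + 0.480594 = 1.16874
Responsibility of Species III: 0.174241 / 1.16874 ≈ 0.149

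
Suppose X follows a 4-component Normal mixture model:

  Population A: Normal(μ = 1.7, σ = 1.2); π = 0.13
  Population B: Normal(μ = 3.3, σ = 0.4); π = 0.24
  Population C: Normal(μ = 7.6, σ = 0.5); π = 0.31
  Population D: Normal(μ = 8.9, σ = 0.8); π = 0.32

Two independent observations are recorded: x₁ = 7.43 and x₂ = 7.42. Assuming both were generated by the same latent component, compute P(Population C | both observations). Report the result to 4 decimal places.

0.9850

P(component k | x) = P(Z=k)·f_k(x) / marginal(x), where marginal(x) = Σ_j P(Z=j)·f_j(x).
Since both observations come from the same component, the likelihood for component k is f_k(x₁)·f_k(x₂).
  L_A = [(1/(1.2·√(2π)))·exp(−(7.43−1.7)²/(2·1.2²)) = 0.332452·exp(-11.40031) = 3.7208e-06] × [3.8717e-06] = 1.44058e-11
  L_B = [(1/(0.4·√(2π)))·exp(−(7.43−3.3)²/(2·0.4²)) = 0.997356·exp(-53.30281) = 7.0751e-24] × [9.15586e-24] = 6.47787e-47
  L_C = [(1/(0.5·√(2π)))·exp(−(7.43−7.6)²/(2·0.5²)) = 0.797885·exp(-0.05780) = 0.753074] × [0.747821] = 0.563165
  L_D = [(1/(0.8·√(2π)))·exp(−(7.43−8.9)²/(2·0.8²)) = 0.498678·exp(-1.68820) = 0.0921813] × [0.0900811] = 0.00830379
Prior × likelihood for each component:
  P(Z=A)·L_A = 0.13 × 1.44058e-11 = 1.87276e-12
  P(Z=B)·L_B = 0.24 × 6.47787e-47 = 1.55469e-47
  P(Z=C)·L_C = 0.31 × 0.563165 = 0.174581
  P(Z=D)·L_D = 0.32 × 0.00830379 = 0.00265721
Marginal: 1.87276e-12 + 1.55469e-47 + 0.174581 + 0.00265721 = 0.177238
P(Population C | data) ≈ 0.9850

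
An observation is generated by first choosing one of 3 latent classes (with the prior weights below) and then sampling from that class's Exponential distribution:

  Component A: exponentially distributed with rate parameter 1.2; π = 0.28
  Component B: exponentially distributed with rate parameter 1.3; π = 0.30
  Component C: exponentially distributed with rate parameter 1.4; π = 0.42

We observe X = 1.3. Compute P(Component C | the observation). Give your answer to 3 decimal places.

Posterior ∝ prior × likelihood, so P(k | x) ∝ π_k f_k(x); normalise over all components.
Exponential densities:
  p_A = 1.2·e^(−1.2·1.3) = 1.2·e^(−1.5600) = 0.252163
  p_B = 1.3·e^(−1.3·1.3) = 1.3·e^(−1.6900) = 0.239875
  p_C = 1.4·e^(−1.4·1.3) = 1.4·e^(−1.8200) = 0.226836
Unnormalised posteriors:
  π_A·p_A = 0.28 × 0.252163 = 0.0706057
  π_B·p_B = 0.30 × 0.239875 = 0.0719626
  π_C·p_C = 0.42 × 0.226836 = 0.0952711
Denominator: 0.0706057 + 0.0719626 + 0.0952711 = 0.237839
P(Component C | x) = 0.0952711 / 0.237839 ≈ 0.401

0.401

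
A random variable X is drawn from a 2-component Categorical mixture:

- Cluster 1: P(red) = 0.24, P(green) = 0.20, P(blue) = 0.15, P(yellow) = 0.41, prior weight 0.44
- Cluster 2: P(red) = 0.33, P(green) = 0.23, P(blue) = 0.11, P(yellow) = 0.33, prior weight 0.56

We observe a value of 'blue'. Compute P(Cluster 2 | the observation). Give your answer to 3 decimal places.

0.483

By Bayes' theorem, P(k | x) = π_k f_k(x) / Σ_j π_j f_j(x).
Evaluate each component's likelihood at the observed value:
  p_1 = P(blue | comp) = 0.15
  p_2 = P(blue | comp) = 0.11
Prior × likelihood for each component:
  π_1·p_1 = 0.44 × 0.15 = 0.066
  π_2·p_2 = 0.56 × 0.11 = 0.0616
Sum: 0.066 + 0.0616 = 0.1276
So the posterior for Cluster 2 is 0.0616 / 0.1276 ≈ 0.483.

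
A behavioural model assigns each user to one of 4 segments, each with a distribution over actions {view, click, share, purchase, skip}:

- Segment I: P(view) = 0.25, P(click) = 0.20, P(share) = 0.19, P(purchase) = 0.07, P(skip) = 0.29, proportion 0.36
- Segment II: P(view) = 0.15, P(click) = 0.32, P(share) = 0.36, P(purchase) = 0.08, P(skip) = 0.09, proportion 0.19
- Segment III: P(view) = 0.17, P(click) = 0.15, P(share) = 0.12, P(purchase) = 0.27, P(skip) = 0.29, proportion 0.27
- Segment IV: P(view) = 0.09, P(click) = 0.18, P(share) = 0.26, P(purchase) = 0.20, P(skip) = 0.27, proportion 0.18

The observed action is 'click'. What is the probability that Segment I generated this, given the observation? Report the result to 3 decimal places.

The responsibility of component k is P(Z=k) f_k(x) divided by Σ_j P(Z=j) f_j(x).
Component likelihoods at x = 'click':
  L_I = P(click | comp) = 0.20
  L_II = P(click | comp) = 0.32
  L_III = P(click | comp) = 0.15
  L_IV = P(click | comp) = 0.18
Unnormalised posteriors:
  P(Z=I)·L_I = 0.36 × 0.2 = 0.072
  P(Z=II)·L_II = 0.19 × 0.32 = 0.0608
  P(Z=III)·L_III = 0.27 × 0.15 = 0.0405
  P(Z=IV)·L_IV = 0.18 × 0.18 = 0.0324
Sum: 0.072 + 0.0608 + 0.0405 + 0.0324 = 0.2057
P(Segment I | the observation) = 0.072 / 0.2057 ≈ 0.350

0.350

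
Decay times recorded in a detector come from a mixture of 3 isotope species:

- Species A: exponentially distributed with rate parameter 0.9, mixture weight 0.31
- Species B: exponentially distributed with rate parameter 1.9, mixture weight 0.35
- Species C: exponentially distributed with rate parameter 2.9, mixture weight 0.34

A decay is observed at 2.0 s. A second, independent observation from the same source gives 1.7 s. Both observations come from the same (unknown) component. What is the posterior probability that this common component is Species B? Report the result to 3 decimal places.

0.110

The responsibility of component k is w_k f_k(x) divided by Σ_j w_j f_j(x).
Since both observations come from the same component, the likelihood for component k is f_k(x₁)·f_k(x₂).
  L_A = [0.9·e^(−0.9·2.0) = 0.9·e^(−1.8000) = 0.148769] × [0.194882] = 0.0289924
  L_B = [1.9·e^(−1.9·2.0) = 1.9·e^(−3.8000) = 0.0425045] × [0.0751592] = 0.0031946
  L_C = [2.9·e^(−2.9·2.0) = 2.9·e^(−5.8000) = 0.00877991] × [0.0209569] = 0.000183999
Weight by the priors:
  w_A·L_A = 0.31 × 0.0289924 = 0.00898765
  w_B·L_B = 0.35 × 0.0031946 = 0.00111811
  w_C·L_C = 0.34 × 0.000183999 = 6.25598e-05
Marginal: 0.00898765 + 0.00111811 + 6.25598e-05 = 0.0101683
P(Species B | x₁,x₂) = 0.00111811 / 0.0101683 ≈ 0.110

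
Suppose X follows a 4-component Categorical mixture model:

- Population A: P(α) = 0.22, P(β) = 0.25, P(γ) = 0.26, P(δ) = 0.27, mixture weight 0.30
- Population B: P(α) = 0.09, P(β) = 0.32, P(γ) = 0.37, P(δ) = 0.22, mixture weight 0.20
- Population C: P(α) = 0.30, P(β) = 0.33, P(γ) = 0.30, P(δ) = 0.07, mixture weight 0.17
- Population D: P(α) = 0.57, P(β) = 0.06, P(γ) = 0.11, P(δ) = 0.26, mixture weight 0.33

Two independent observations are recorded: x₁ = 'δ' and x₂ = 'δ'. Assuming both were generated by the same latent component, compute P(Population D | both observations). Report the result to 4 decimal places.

0.4079

By Bayes' theorem, P(k | x) = P(Z=k) f_k(x) / Σ_j P(Z=j) f_j(x).
Since both observations come from the same component, the likelihood for component k is f_k(x₁)·f_k(x₂).
  L_A = [0.27] × [0.27] = 0.0729
  L_B = [0.22] × [0.22] = 0.0484
  L_C = [0.07] × [0.07] = 0.0049
  L_D = [0.26] × [0.26] = 0.0676
Weight by the priors:
  P(Z=A)·L_A = 0.30 × 0.0729 = 0.02187
  P(Z=B)·L_B = 0.20 × 0.0484 = 0.00968
  P(Z=C)·L_C = 0.17 × 0.0049 = 0.000833
  P(Z=D)·L_D = 0.33 × 0.0676 = 0.022308
Sum: 0.02187 + 0.00968 + 0.000833 + 0.022308 = 0.054691
So the posterior for Population D is 0.022308 / 0.054691 ≈ 0.4079.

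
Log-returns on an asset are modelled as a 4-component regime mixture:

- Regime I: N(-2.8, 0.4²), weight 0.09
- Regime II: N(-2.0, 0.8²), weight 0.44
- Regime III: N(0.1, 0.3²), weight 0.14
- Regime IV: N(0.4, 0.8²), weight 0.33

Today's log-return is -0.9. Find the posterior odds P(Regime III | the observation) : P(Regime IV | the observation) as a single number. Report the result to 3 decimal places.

0.016

The posterior odds equal the prior odds times the likelihood ratio: (P(Z=i)/P(Z=j))·(f_i(x)/f_j(x)).
Evaluate each component's likelihood at the observed value:
  L_I = (1/(0.4·√(2π)))·exp(−(-0.9−-2.8)²/(2·0.4²)) = 0.997356·exp(-11.28125) = 1.25738e-05
  L_II = (1/(0.8·√(2π)))·exp(−(-0.9−-2.0)²/(2·0.8²)) = 0.498678·exp(-0.94531) = 0.193765
  L_III = (1/(0.3·√(2π)))·exp(−(-0.9−0.1)²/(2·0.3²)) = 1.329808·exp(-5.55556) = 0.00514093
  L_IV = (1/(0.8·√(2π)))·exp(−(-0.9−0.4)²/(2·0.8²)) = 0.498678·exp(-1.32031) = 0.133173
Posterior odds = (P(Z=III)·L_III) / (P(Z=IV)·L_IV) = (0.14·0.00514093) / (0.33·0.133173) = 0.00071973 / 0.043947 ≈ 0.016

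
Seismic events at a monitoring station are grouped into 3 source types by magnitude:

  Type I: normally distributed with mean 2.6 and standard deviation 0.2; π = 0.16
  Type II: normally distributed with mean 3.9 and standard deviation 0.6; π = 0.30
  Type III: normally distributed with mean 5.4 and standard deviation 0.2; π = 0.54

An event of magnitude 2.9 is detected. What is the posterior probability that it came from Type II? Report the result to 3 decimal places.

The responsibility of component k is π_k f_k(x) divided by Σ_j π_j f_j(x).
Component likelihoods at x = 2.9:
  L_I = 0.647588
  L_II = 0.165795
  L_III = 2.3476e-34
Prior × likelihood for each component:
  π_I·L_I = 0.16 × 0.647588 = 0.103614
  π_II·L_II = 0.30 × 0.165795 = 0.0497386
  π_III·L_III = 0.54 × 2.3476e-34 = 1.2677e-34
Sum: 0.103614 + 0.0497386 + 1.2677e-34 = 0.153353
So the posterior for Type II is 0.0497386 / 0.153353 ≈ 0.324.

0.324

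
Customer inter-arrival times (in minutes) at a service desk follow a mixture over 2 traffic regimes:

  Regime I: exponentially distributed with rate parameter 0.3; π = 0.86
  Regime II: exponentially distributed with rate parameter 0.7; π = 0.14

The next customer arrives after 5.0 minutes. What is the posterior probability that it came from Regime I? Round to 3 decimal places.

The responsibility of component k is π_k f_k(x) divided by Σ_j π_j f_j(x).
Component likelihoods at x = 5.0 minutes:
  p_I = 0.066939
  p_II = 0.0211382
Prior × likelihood for each component:
  π_I·p_I = 0.86 × 0.066939 = 0.0575676
  π_II·p_II = 0.14 × 0.0211382 = 0.00295934
Denominator: 0.0575676 + 0.00295934 = 0.0605269
P(Regime I | 5.0 minutes) = 0.0575676 / 0.0605269 ≈ 0.951

0.951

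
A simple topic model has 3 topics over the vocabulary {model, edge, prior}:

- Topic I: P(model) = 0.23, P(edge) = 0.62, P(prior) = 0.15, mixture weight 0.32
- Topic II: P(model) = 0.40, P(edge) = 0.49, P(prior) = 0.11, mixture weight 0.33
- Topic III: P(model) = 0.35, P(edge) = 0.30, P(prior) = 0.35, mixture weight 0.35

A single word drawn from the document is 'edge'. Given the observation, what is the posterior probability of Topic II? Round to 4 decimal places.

Apply Bayes' rule: the posterior for each component is proportional to its prior times its likelihood at x.
Categorical probabilities:
  p_I = P(edge | comp) = 0.62
  p_II = P(edge | comp) = 0.49
  p_III = P(edge | comp) = 0.30
Weight by the priors:
  w_I·p_I = 0.32 × 0.62 = 0.1984
  w_II·p_II = 0.33 × 0.49 = 0.1617
  w_III·p_III = 0.35 × 0.3 = 0.105
Normaliser: 0.1984 + 0.1617 + 0.105 = 0.4651
Responsibility of Topic II: 0.1617 / 0.4651 ≈ 0.3477

0.3477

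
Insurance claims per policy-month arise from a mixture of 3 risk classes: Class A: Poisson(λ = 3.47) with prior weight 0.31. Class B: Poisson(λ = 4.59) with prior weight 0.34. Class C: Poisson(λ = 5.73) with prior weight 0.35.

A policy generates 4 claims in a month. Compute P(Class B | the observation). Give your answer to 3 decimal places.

By Bayes' theorem, P(k | x) = π_k f_k(x) / Σ_j π_j f_j(x).
Component likelihoods at x = 4 claims:
  L_A = 0.187977
  L_B = 0.187771
  L_C = 0.145848
Prior × likelihood for each component:
  π_A·L_A = 0.31 × 0.187977 = 0.0582729
  π_B·L_B = 0.34 × 0.187771 = 0.063842
  π_C·L_C = 0.35 × 0.145848 = 0.0510467
Evidence: 0.0582729 + 0.063842 + 0.0510467 = 0.173162
P(Class B | 4 claims) = 0.063842 / 0.173162 ≈ 0.369

0.369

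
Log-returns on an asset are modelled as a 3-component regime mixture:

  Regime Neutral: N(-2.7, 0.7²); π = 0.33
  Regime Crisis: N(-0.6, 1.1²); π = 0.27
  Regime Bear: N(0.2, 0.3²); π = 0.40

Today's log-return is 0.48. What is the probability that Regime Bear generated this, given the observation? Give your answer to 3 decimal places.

P(component k | x) = P(Z=k)·f_k(x) / marginal(x), where marginal(x) = Σ_j P(Z=j)·f_j(x).
Evaluate each component's likelihood at the observed value:
  p_Neutral = 1.88116e-05
  p_Crisis = 0.223972
  p_Bear = 0.860259
Unnormalised posteriors:
  P(Z=Neutral)·p_Neutral = 0.33 × 1.88116e-05 = 6.20781e-06
  P(Z=Crisis)·p_Crisis = 0.27 × 0.223972 = 0.0604726
  P(Z=Bear)·p_Bear = 0.40 × 0.860259 = 0.344104
Normaliser: 6.20781e-06 + 0.0604726 + 0.344104 = 0.404583
P(Regime Bear | the observation) ≈ 0.851

0.851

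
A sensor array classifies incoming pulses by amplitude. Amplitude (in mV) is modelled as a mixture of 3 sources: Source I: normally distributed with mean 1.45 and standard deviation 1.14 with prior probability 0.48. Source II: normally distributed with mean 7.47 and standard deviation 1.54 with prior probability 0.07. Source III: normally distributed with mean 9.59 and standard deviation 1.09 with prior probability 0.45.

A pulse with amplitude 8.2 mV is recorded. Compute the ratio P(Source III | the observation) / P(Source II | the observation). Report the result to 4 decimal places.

4.5069

Since P(k|x) ∝ π_k f_k(x), the posterior odds are π_i f_i(x) / (π_j f_j(x)).
Normal densities:
  p_I = 8.53237e-09
  p_II = 0.231524
  p_III = 0.162314
0.0730414 / 0.0162067 ≈ 4.5069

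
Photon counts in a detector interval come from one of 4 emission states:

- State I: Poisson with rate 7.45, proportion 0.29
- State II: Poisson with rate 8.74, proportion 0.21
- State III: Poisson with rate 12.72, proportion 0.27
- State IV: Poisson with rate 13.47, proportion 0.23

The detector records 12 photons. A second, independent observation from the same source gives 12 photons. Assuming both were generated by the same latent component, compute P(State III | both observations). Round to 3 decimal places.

0.469

P(component k | x) = P(Z=k)·f_k(x) / marginal(x), where marginal(x) = Σ_j P(Z=j)·f_j(x).
Since both observations come from the same component, the likelihood for component k is f_k(x₁)·f_k(x₂).
  L_I = [e^(−7.45)·7.45^12/12! = 0.035485] × [0.035485] = 0.00125918
  L_II = [e^(−8.74)·8.74^12/12! = 0.0663845] × [0.0663845] = 0.0044069
  L_III = [e^(−12.72)·12.72^12/12! = 0.112017] × [0.112017] = 0.0125477
  L_IV = [e^(−13.47)·13.47^12/12! = 0.105227] × [0.105227] = 0.0110727
Unnormalised posteriors:
  P(Z=I)·L_I = 0.29 × 0.00125918 = 0.000365163
  P(Z=II)·L_II = 0.21 × 0.0044069 = 0.000925448
  P(Z=III)·L_III = 0.27 × 0.0125477 = 0.00338789
  P(Z=IV)·L_IV = 0.23 × 0.0110727 = 0.00254673
Normaliser: 0.000365163 + 0.000925448 + 0.00338789 + 0.00254673 = 0.00722523
P(State III | x₁,x₂) = 0.00338789 / 0.00722523 ≈ 0.469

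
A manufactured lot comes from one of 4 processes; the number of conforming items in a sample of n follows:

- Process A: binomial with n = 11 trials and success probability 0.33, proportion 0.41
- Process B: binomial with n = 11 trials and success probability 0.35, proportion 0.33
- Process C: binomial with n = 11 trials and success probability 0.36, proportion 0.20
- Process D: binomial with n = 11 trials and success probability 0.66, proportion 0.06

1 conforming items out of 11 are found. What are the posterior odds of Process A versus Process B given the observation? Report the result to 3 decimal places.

Only the two components matter; the odds are (π_i f_i(x)) / (π_j f_j(x)).
Binomial probabilities:
  f_A = C(11,1)·0.33^1·0.67^10 = 11·0.33·0.0182284 = 0.066169
  f_B = C(11,1)·0.35^1·0.65^10 = 11·0.35·0.0134627 = 0.0518316
  f_C = C(11,1)·0.36^1·0.64^10 = 11·0.36·0.0115292 = 0.0456557
  f_D = C(11,1)·0.66^1·0.34^10 = 11·0.66·2.06438e-05 = 0.000149874
Posterior odds = (π_A·f_A) / (π_B·f_B) = (0.41·0.066169) / (0.33·0.0518316) = 0.0271293 / 0.0171044 ≈ 1.586

1.586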